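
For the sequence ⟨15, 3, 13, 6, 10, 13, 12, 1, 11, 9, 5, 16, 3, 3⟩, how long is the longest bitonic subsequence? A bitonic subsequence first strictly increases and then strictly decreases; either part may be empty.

9

Let inc[i] be the LIS ending at i and dec[i] the longest strictly decreasing subsequence starting at i. inc = [1, 1, 2, 2, 3, 4, 4, 1, 4, 3, 2, 5, 2, 2], dec = [7, 2, 6, 3, 4, 6, 5, 1, 4, 3, 2, 2, 1, 1].
max_i inc[i]+dec[i]−1 = 9, with one witness 3, 6, 10, 13, 12, 11, 9, 5, 3.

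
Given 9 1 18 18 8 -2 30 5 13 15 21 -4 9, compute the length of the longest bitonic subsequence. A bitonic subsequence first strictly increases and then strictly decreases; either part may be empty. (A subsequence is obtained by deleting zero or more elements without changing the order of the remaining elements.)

6

One longest bitonic subsequence is 1, 8, 13, 15, 21, 9 (positions 2,5,9,10,11,13): it rises to 21 then falls. Length 6 is optimal.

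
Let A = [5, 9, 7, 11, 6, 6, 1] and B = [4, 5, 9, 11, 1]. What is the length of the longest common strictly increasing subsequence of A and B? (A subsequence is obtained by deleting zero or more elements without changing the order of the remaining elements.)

3

For each value that appears in both, track the longest common increasing run ending there.
The best achievable length is 3; one witness is 5, 9, 11 (A-positions 1,2,4, B-positions 2,3,4).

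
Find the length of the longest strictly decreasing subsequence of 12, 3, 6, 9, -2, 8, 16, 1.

4

One longest decreasing subsequence is 12, 9, 8, 1 (positions 1,4,6,8), of length 4; no longer one exists.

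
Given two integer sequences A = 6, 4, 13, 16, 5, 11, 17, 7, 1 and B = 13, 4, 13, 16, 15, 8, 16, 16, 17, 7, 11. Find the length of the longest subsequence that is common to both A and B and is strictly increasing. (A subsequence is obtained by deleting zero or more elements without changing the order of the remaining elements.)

4

For each value that appears in both, track the longest common increasing run ending there.
The best achievable length is 4; one witness is 4, 13, 16, 17 (A-positions 2,3,4,7, B-positions 2,3,4,9).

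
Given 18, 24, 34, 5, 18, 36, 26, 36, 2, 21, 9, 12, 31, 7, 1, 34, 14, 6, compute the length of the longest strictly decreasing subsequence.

Let dp[i] be the longest decreasing subsequence ending at position i. Then dp = [1, 1, 1, 2, 2, 1, 2, 1, 3, 3, 4, 4, 2, 5, 6, 2, 4, 6].
The maximum is 6; one witness is 34, 26, 21, 9, 7, 1 at positions 3,7,10,11,14,15.

6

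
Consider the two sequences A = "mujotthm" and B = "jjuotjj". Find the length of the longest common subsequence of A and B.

Backtracking the LCS table gives one alignment: u (A2,B3) → o (A4,B4) → t (A5,B5).
So the longest common subsequence has length 3.

3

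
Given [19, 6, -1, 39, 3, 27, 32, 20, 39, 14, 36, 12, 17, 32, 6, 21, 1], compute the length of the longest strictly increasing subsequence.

One longest increasing subsequence is -1, 3, 27, 32, 39 (positions 3,5,6,7,9), of length 5; no longer one exists.

5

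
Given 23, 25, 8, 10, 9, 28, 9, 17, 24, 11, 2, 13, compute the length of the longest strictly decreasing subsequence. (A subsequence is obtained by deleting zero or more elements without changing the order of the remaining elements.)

Let dp[i] be the longest decreasing subsequence ending at position i. Then dp = [1, 1, 2, 2, 3, 1, 3, 2, 2, 3, 4, 3].
The maximum is 4; one witness is 23, 10, 9, 2 at positions 1,4,5,11.

4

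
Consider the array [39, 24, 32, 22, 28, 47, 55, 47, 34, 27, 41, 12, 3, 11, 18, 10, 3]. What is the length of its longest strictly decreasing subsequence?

8

Scanning left to right, the best length ending at each element is: 39→1, 24→2, 32→2, 22→3, 28→3, 47→1, 55→1, 47→2, 34→3, 27→4, 41→3, 12→5, 3→6, 11→6, 18→5, 10→7, 3→8.
So the longest decreasing subsequence has length 8, e.g. 39, 32, 28, 27, 12, 11, 10, 3.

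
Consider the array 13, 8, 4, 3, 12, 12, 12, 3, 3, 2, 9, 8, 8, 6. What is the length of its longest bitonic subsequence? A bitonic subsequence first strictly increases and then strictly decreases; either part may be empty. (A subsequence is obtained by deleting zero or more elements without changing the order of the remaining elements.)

5

One longest bitonic subsequence is 13, 12, 9, 8, 6 (positions 1,7,11,13,14): it rises to 13 then falls. Length 5 is optimal.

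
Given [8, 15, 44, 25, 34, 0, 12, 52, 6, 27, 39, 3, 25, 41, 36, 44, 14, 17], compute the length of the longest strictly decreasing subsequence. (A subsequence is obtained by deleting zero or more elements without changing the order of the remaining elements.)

5

Scanning left to right, the best length ending at each element is: 8→1, 15→1, 44→1, 25→2, 34→2, 0→3, 12→3, 52→1, 6→4, 27→3, 39→2, 3→5, 25→4, 41→2, 36→3, 44→2, 14→5, 17→5.
So the longest decreasing subsequence has length 5, e.g. 44, 25, 12, 6, 3.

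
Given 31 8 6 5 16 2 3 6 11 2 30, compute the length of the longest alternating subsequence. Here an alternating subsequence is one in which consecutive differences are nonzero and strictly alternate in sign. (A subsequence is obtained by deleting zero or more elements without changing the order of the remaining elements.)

A longest alternating subsequence is 31, 8, 16, 2, 3, 2, 30 (positions 1,2,5,6,7,10,11); its 6 consecutive differences strictly alternate in sign, and length 7 is optimal.

7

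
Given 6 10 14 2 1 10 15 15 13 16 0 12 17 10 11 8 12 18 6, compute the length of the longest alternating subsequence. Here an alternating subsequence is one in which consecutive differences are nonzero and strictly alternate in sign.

13

A longest alternating subsequence is 6, 10, 2, 15, 13, 16, 0, 12, 10, 11, 8, 12, 6 (positions 1,2,4,7,9,10,11,12,14,15,16,17,19); its 12 consecutive differences strictly alternate in sign, and length 13 is optimal.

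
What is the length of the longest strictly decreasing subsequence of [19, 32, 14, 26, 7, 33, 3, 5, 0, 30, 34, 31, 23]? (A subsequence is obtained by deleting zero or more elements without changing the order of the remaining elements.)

Let dp[i] be the longest decreasing subsequence ending at position i. Then dp = [1, 1, 2, 2, 3, 1, 4, 4, 5, 2, 1, 2, 3].
The maximum is 5; one witness is 19, 14, 7, 3, 0 at positions 1,3,5,7,9.

5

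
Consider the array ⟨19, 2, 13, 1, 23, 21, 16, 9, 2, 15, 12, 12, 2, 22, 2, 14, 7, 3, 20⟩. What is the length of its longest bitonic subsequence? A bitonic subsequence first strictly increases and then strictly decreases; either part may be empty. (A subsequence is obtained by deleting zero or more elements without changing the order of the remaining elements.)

9

One longest bitonic subsequence is 2, 13, 23, 21, 16, 15, 14, 7, 3 (positions 2,3,5,6,7,10,16,17,18): it rises to 23 then falls. Length 9 is optimal.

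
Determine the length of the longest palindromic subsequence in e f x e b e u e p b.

Using dp[i][j] = 2 + dp[i+1][j−1] if the ends match, else max(dp[i+1][j], dp[i][j−1]):
dp[1][10] = 5. A witness is beueb at positions 5,6,7,8,10.

5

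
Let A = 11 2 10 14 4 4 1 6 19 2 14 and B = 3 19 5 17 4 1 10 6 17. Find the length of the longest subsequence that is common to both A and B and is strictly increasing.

2

For each value that appears in both, track the longest common increasing run ending there.
The best achievable length is 2; one witness is 4, 6 (A-positions 5,8, B-positions 5,8).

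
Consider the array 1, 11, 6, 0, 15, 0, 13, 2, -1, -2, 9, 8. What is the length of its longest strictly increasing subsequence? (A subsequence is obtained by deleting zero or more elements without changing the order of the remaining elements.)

One longest increasing subsequence is 1, 11, 15 (positions 1,2,5), of length 3; no longer one exists.

3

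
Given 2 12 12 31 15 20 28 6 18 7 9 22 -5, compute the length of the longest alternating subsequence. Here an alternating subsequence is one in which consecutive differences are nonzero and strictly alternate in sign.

Track the best alternating length ending on an up-step vs a down-step at each position: up/down = 1/1, 2/1, 2/1, 2/1, 2/3, 4/3, 4/3, 2/5, 6/5, 6/7, 8/7, 8/5, 1/9.
The maximum over both is 9; one such subsequence is 2, 31, 15, 20, 6, 18, 7, 9, -5.

9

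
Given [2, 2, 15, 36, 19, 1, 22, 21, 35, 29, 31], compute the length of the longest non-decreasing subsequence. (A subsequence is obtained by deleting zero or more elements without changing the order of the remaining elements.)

One longest non-decreasing subsequence is 2, 2, 15, 19, 22, 29, 31 (positions 1,2,3,5,7,10,11), of length 7; no longer one exists.

7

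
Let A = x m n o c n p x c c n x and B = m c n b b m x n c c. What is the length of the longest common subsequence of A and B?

6

Backtracking the LCS table gives one alignment: m (A2,B1) → c (A5,B2) → n (A6,B3) → x (A8,B7) → c (A9,B9) → c (A10,B10).
So the longest common subsequence has length 6.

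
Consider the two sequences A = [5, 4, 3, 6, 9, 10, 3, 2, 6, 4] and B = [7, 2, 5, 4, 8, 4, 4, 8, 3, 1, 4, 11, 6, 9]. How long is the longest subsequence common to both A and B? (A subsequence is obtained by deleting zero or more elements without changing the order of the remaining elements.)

5

A longest common subsequence is 5, 4, 3, 6, 9 (length 5); the LCS DP confirms no longer common subsequence exists.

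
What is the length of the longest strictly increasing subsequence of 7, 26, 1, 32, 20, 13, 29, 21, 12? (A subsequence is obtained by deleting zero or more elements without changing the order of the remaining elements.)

3

Let dp[i] be the longest increasing subsequence ending at position i. Then dp = [1, 2, 1, 3, 2, 2, 3, 3, 2].
The maximum is 3; one witness is 7, 26, 32 at positions 1,2,4.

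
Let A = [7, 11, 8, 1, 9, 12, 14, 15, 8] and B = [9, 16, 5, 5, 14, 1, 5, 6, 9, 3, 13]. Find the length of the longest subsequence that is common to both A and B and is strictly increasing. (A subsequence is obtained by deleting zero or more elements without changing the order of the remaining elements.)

2

For each value that appears in both, track the longest common increasing run ending there.
The best achievable length is 2; one witness is 9, 14 (A-positions 5,7, B-positions 1,5).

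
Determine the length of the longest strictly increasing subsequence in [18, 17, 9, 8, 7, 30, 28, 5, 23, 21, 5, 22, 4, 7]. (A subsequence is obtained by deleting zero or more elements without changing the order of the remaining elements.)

One longest increasing subsequence is 18, 21, 22 (positions 1,10,12), of length 3; no longer one exists.

3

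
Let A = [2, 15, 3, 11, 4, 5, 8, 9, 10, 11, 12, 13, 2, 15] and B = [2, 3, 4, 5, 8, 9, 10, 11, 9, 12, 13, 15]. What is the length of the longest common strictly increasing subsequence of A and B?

11

For each value that appears in both, track the longest common increasing run ending there.
The best achievable length is 11; one witness is 2, 3, 4, 5, 8, 9, 10, 11, 12, 13, 15 (A-positions 1,3,5,6,7,8,9,10,11,12,14, B-positions 1,2,3,4,5,6,7,8,10,11,12).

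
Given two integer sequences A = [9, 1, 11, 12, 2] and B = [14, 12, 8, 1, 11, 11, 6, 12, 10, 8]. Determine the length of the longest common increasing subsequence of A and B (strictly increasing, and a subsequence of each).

3

For each value that appears in both, track the longest common increasing run ending there.
The best achievable length is 3; one witness is 1, 11, 12 (A-positions 2,3,4, B-positions 4,5,8).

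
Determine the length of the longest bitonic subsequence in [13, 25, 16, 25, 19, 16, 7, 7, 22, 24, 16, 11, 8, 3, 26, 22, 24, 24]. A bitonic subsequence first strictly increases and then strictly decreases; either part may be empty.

Let inc[i] be the LIS ending at i and dec[i] the longest strictly decreasing subsequence starting at i. inc = [1, 2, 2, 3, 3, 2, 1, 1, 4, 5, 2, 2, 2, 1, 6, 4, 5, 5], dec = [4, 6, 4, 6, 5, 4, 2, 2, 5, 5, 4, 3, 2, 1, 2, 1, 1, 1].
max_i inc[i]+dec[i]−1 = 9, with one witness 13, 16, 19, 22, 24, 16, 11, 8, 3.

9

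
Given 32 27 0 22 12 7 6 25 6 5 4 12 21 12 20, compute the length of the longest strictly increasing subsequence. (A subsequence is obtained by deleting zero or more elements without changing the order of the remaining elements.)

4

Let dp[i] be the longest increasing subsequence ending at position i. Then dp = [1, 1, 1, 2, 2, 2, 2, 3, 2, 2, 2, 3, 4, 3, 4].
The maximum is 4; one witness is 0, 7, 12, 21 at positions 3,6,12,13.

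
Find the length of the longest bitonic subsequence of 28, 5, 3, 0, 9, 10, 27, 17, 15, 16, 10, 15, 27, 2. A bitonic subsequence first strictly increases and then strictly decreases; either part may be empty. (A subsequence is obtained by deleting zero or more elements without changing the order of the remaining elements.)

8

One longest bitonic subsequence is 5, 9, 10, 27, 17, 16, 15, 2 (positions 2,5,6,7,8,10,12,14): it rises to 27 then falls. Length 8 is optimal.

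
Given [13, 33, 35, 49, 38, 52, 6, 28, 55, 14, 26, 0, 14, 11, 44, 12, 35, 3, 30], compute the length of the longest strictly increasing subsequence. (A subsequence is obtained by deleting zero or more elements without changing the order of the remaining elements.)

Let dp[i] be the longest increasing subsequence ending at position i. Then dp = [1, 2, 3, 4, 4, 5, 1, 2, 6, 2, 3, 1, 2, 2, 5, 3, 4, 2, 4].
The maximum is 6; one witness is 13, 33, 35, 49, 52, 55 at positions 1,2,3,4,6,9.

6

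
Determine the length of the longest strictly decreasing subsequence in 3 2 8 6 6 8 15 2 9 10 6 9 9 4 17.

Let dp[i] be the longest decreasing subsequence ending at position i. Then dp = [1, 2, 1, 2, 2, 1, 1, 3, 2, 2, 3, 3, 3, 4, 1].
The maximum is 4; one witness is 15, 9, 6, 4 at positions 7,9,11,14.

4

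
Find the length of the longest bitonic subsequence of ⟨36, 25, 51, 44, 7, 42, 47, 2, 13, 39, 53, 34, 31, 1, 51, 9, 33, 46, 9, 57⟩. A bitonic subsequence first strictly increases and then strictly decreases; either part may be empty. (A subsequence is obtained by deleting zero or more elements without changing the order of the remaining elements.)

8

Let inc[i] be the LIS ending at i and dec[i] the longest strictly decreasing subsequence starting at i. inc = [1, 1, 2, 2, 1, 2, 3, 1, 2, 3, 4, 3, 3, 1, 4, 2, 4, 5, 2, 6], dec = [5, 4, 7, 6, 3, 5, 5, 2, 2, 4, 4, 3, 2, 1, 3, 1, 2, 2, 1, 1].
max_i inc[i]+dec[i]−1 = 8, with one witness 36, 51, 44, 42, 39, 34, 33, 9.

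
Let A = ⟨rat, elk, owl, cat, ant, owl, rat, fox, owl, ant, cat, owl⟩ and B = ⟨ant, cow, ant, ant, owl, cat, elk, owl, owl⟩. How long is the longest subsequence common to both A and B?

4

Backtracking the LCS table gives one alignment: owl (A3,B5) → cat (A4,B6) → owl (A9,B8) → owl (A12,B9).
So the longest common subsequence has length 4.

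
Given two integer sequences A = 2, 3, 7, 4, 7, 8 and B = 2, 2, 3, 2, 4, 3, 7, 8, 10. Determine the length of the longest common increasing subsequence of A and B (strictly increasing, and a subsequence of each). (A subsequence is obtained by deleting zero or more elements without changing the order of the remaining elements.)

5

For each value that appears in both, track the longest common increasing run ending there.
The best achievable length is 5; one witness is 2, 3, 4, 7, 8 (A-positions 1,2,4,5,6, B-positions 1,3,5,7,8).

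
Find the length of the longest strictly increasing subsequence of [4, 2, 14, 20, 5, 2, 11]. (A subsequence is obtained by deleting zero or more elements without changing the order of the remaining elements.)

3

Scanning left to right, the best length ending at each element is: 4→1, 2→1, 14→2, 20→3, 5→2, 2→1, 11→3.
So the longest increasing subsequence has length 3, e.g. 4, 14, 20.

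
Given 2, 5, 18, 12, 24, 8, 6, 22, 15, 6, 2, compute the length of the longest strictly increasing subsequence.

4

Scanning left to right, the best length ending at each element is: 2→1, 5→2, 18→3, 12→3, 24→4, 8→3, 6→3, 22→4, 15→4, 6→3, 2→1.
So the longest increasing subsequence has length 4, e.g. 2, 5, 18, 24.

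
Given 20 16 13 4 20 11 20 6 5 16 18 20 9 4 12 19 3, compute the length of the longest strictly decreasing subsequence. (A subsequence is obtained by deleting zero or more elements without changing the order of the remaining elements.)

8

Scanning left to right, the best length ending at each element is: 20→1, 16→2, 13→3, 4→4, 20→1, 11→4, 20→1, 6→5, 5→6, 16→2, 18→2, 20→1, 9→5, 4→7, 12→4, 19→2, 3→8.
So the longest decreasing subsequence has length 8, e.g. 20, 16, 13, 11, 6, 5, 4, 3.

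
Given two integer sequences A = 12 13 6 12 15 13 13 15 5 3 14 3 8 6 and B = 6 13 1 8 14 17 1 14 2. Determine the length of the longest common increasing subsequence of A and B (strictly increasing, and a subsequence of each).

A longest common strictly increasing subsequence is 6, 13, 14 (length 3); it appears in order in both A and B, and no longer such subsequence exists.

3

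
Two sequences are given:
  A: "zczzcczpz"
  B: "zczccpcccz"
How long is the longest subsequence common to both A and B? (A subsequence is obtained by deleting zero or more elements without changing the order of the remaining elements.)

A longest common subsequence is zczccpz (length 7); the LCS DP confirms no longer common subsequence exists.

7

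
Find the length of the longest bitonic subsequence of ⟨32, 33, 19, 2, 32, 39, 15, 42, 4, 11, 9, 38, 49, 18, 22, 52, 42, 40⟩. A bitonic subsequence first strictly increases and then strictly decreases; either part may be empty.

One longest bitonic subsequence is 32, 33, 39, 42, 49, 52, 42, 40 (positions 1,2,6,8,13,16,17,18): it rises to 52 then falls. Length 8 is optimal.

8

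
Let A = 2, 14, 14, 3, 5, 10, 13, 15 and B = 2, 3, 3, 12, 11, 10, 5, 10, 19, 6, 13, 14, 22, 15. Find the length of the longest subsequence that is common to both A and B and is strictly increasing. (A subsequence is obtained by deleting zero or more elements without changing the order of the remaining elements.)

For each value that appears in both, track the longest common increasing run ending there.
The best achievable length is 6; one witness is 2, 3, 5, 10, 13, 15 (A-positions 1,4,5,6,7,8, B-positions 1,2,7,8,11,14).

6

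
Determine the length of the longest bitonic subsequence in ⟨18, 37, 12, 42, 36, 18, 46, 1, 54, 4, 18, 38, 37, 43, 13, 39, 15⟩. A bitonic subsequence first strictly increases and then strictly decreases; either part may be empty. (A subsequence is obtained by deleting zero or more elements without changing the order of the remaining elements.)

One longest bitonic subsequence is 18, 37, 42, 46, 54, 43, 39, 15 (positions 1,2,4,7,9,14,16,17): it rises to 54 then falls. Length 8 is optimal.

8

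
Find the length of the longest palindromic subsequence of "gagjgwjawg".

7

Using dp[i][j] = 2 + dp[i+1][j−1] if the ends match, else max(dp[i+1][j], dp[i][j−1]):
dp[1][10] = 7. A witness is gajwjag at positions 1,2,4,6,7,8,10.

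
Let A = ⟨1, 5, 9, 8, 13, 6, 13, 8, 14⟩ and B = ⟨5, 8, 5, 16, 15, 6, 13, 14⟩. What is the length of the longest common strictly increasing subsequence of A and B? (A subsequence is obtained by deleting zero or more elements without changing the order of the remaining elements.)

4

For each value that appears in both, track the longest common increasing run ending there.
The best achievable length is 4; one witness is 5, 8, 13, 14 (A-positions 2,4,5,9, B-positions 1,2,7,8).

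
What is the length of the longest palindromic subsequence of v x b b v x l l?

One longest palindromic subsequence is xbbx (positions 2,3,4,6); it reads the same forward and backward, and the interval DP gives dp[1][8] = 4.

4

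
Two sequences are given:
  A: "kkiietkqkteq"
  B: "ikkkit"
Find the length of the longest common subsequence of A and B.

4

A longest common subsequence is kkit (length 4); the LCS DP confirms no longer common subsequence exists.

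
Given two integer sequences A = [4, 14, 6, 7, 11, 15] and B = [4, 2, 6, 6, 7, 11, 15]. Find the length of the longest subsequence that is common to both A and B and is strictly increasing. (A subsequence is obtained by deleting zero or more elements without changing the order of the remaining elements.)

5

A longest common strictly increasing subsequence is 4, 6, 7, 11, 15 (length 5); it appears in order in both A and B, and no longer such subsequence exists.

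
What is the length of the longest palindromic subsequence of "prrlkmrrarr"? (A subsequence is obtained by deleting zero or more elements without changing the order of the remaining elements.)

One longest palindromic subsequence is rrrrrr (positions 2,3,7,8,10,11); it reads the same forward and backward, and the interval DP gives dp[1][11] = 6.

6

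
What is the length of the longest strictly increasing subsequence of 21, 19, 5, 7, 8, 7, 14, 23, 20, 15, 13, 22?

6

Let dp[i] be the longest increasing subsequence ending at position i. Then dp = [1, 1, 1, 2, 3, 2, 4, 5, 5, 5, 4, 6].
The maximum is 6; one witness is 5, 7, 8, 14, 20, 22 at positions 3,4,5,7,9,12.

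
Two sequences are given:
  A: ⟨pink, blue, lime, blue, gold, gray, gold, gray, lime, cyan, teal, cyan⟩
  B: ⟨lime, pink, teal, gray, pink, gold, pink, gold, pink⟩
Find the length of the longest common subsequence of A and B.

3

A longest common subsequence is pink, gold, gold (length 3); the LCS DP confirms no longer common subsequence exists.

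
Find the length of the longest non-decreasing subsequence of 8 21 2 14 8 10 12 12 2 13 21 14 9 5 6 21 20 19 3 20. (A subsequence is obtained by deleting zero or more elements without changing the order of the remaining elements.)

Let dp[i] be the longest non-decreasing subsequence ending at position i. Then dp = [1, 2, 1, 2, 2, 3, 4, 5, 2, 6, 7, 7, 3, 3, 4, 8, 8, 8, 3, 9].
The maximum is 9; one witness is 8, 8, 10, 12, 12, 13, 14, 20, 20 at positions 1,5,6,7,8,10,12,17,20.

9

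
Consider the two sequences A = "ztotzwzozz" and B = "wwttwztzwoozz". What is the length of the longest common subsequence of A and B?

7

Backtracking the LCS table gives one alignment: z (A1,B6) → t (A4,B7) → z (A5,B8) → w (A6,B9) → o (A8,B11) → z (A9,B12) → z (A10,B13).
So the longest common subsequence has length 7.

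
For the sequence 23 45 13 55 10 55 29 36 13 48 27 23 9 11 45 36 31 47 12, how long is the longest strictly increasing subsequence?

5

Scanning left to right, the best length ending at each element is: 23→1, 45→2, 13→1, 55→3, 10→1, 55→3, 29→2, 36→3, 13→2, 48→4, 27→3, 23→3, 9→1, 11→2, 45→4, 36→4, 31→4, 47→5, 12→3.
So the longest increasing subsequence has length 5, e.g. 23, 29, 36, 45, 47.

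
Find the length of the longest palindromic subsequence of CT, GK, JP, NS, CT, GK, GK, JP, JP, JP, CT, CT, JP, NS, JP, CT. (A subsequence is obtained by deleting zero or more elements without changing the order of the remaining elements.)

Using dp[i][j] = 2 + dp[i+1][j−1] if the ends match, else max(dp[i+1][j], dp[i][j−1]):
dp[1][16] = 11. A witness is CT JP NS CT JP JP JP CT NS JP CT at positions 1,3,4,5,8,9,10,12,14,15,16.

11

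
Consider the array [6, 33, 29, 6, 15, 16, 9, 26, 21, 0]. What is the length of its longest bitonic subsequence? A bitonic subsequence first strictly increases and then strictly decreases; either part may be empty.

6

One longest bitonic subsequence is 6, 33, 29, 26, 21, 0 (positions 1,2,3,8,9,10): it rises to 33 then falls. Length 6 is optimal.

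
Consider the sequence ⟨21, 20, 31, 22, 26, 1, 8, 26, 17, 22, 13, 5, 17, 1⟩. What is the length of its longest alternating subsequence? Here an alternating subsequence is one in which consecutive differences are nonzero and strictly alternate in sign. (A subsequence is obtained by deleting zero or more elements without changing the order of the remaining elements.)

12

Track the best alternating length ending on an up-step vs a down-step at each position: up/down = 1/1, 1/2, 3/1, 3/4, 5/4, 1/6, 7/6, 7/4, 7/8, 9/8, 7/10, 7/10, 11/10, 1/12.
The maximum over both is 12; one such subsequence is 21, 20, 31, 22, 26, 1, 26, 17, 22, 13, 17, 1.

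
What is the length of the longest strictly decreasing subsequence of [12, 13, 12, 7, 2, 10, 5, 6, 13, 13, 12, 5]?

5

Let dp[i] be the longest decreasing subsequence ending at position i. Then dp = [1, 1, 2, 3, 4, 3, 4, 4, 1, 1, 2, 5].
The maximum is 5; one witness is 13, 12, 7, 6, 5 at positions 2,3,4,8,12.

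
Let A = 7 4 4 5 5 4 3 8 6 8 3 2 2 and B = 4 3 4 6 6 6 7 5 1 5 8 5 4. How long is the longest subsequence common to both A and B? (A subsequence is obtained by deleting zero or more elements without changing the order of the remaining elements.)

Backtracking the LCS table gives one alignment: 4 (A2,B1) → 4 (A3,B3) → 5 (A4,B10) → 5 (A5,B12) → 4 (A6,B13).
So the longest common subsequence has length 5.

5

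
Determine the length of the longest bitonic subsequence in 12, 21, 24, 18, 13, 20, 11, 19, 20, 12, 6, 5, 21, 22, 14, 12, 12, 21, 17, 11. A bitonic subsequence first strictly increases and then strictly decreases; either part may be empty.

9

One longest bitonic subsequence is 12, 18, 19, 20, 21, 22, 21, 17, 11 (positions 1,4,8,9,13,14,18,19,20): it rises to 22 then falls. Length 9 is optimal.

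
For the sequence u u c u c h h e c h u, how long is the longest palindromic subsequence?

Using dp[i][j] = 2 + dp[i+1][j−1] if the ends match, else max(dp[i+1][j], dp[i][j−1]):
dp[1][11] = 6. A witness is uchhcu at positions 1,5,6,7,9,11.

6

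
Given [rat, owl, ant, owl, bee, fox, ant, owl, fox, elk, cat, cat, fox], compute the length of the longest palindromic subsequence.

One longest palindromic subsequence is owl ant fox ant owl (positions 2,3,6,7,8); it reads the same forward and backward, and the interval DP gives dp[1][13] = 5.

5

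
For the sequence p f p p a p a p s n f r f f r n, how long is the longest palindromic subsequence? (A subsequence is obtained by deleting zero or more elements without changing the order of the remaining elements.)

7

Using dp[i][j] = 2 + dp[i+1][j−1] if the ends match, else max(dp[i+1][j], dp[i][j−1]):
dp[1][16] = 7. A witness is fpapapf at positions 2,4,5,6,7,8,14.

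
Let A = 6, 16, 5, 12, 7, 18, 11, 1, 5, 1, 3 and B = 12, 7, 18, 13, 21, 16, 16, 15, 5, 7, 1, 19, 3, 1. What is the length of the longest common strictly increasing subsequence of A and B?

2

For each value that appears in both, track the longest common increasing run ending there.
The best achievable length is 2; one witness is 12, 18 (A-positions 4,6, B-positions 1,3).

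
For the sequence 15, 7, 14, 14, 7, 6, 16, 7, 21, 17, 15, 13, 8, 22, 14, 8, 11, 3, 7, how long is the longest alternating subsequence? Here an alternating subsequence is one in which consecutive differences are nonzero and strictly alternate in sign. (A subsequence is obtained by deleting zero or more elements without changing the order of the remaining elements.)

13

A longest alternating subsequence is 15, 7, 14, 7, 16, 7, 21, 17, 22, 8, 11, 3, 7 (positions 1,2,3,5,7,8,9,10,14,16,17,18,19); its 12 consecutive differences strictly alternate in sign, and length 13 is optimal.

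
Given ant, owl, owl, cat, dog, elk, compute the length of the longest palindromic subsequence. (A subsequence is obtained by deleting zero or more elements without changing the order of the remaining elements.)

2

One longest palindromic subsequence is owl owl (positions 2,3); it reads the same forward and backward, and the interval DP gives dp[1][6] = 2.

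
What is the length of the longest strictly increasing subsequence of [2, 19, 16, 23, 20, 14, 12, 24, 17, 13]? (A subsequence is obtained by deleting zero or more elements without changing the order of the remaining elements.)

Let dp[i] be the longest increasing subsequence ending at position i. Then dp = [1, 2, 2, 3, 3, 2, 2, 4, 3, 3].
The maximum is 4; one witness is 2, 19, 23, 24 at positions 1,2,4,8.

4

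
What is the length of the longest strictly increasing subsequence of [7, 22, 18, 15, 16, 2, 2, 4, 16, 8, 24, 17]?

4

Scanning left to right, the best length ending at each element is: 7→1, 22→2, 18→2, 15→2, 16→3, 2→1, 2→1, 4→2, 16→3, 8→3, 24→4, 17→4.
So the longest increasing subsequence has length 4, e.g. 7, 15, 16, 24.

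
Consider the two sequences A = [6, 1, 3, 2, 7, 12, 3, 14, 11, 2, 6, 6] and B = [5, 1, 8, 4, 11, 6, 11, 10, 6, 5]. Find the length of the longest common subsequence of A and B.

4

Backtracking the LCS table gives one alignment: 1 (A2,B2) → 11 (A9,B5) → 6 (A11,B6) → 6 (A12,B9).
So the longest common subsequence has length 4.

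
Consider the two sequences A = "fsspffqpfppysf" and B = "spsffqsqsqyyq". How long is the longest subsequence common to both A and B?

Backtracking the LCS table gives one alignment: s (A2,B1) → s (A3,B3) → f (A5,B4) → f (A6,B5) → q (A7,B10) → y (A12,B12).
So the longest common subsequence has length 6.

6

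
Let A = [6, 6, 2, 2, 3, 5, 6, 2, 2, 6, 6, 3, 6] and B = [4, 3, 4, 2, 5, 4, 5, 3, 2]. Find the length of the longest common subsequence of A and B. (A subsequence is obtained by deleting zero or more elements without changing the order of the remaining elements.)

3

Backtracking the LCS table gives one alignment: 2 (A3,B4) → 3 (A5,B8) → 2 (A9,B9).
So the longest common subsequence has length 3.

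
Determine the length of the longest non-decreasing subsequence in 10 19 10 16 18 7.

Scanning left to right, the best length ending at each element is: 10→1, 19→2, 10→2, 16→3, 18→4, 7→1.
So the longest non-decreasing subsequence has length 4, e.g. 10, 10, 16, 18.

4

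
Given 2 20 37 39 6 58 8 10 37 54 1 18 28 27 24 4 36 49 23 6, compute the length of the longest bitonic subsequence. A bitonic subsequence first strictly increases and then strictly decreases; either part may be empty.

11

Let inc[i] be the LIS ending at i and dec[i] the longest strictly decreasing subsequence starting at i. inc = [1, 2, 3, 4, 2, 5, 3, 4, 5, 6, 1, 5, 6, 6, 6, 2, 7, 8, 6, 3], dec = [2, 3, 6, 7, 2, 7, 2, 2, 6, 6, 1, 2, 5, 4, 3, 1, 3, 3, 2, 1].
max_i inc[i]+dec[i]−1 = 11, with one witness 2, 20, 37, 39, 58, 54, 28, 27, 24, 23, 6.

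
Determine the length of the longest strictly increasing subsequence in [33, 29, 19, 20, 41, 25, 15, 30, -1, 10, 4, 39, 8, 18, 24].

Let dp[i] be the longest increasing subsequence ending at position i. Then dp = [1, 1, 1, 2, 3, 3, 1, 4, 1, 2, 2, 5, 3, 4, 5].
The maximum is 5; one witness is 19, 20, 25, 30, 39 at positions 3,4,6,8,12.

5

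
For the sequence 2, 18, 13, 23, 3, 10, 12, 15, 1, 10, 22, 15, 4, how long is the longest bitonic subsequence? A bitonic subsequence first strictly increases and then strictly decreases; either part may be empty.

Let inc[i] be the LIS ending at i and dec[i] the longest strictly decreasing subsequence starting at i. inc = [1, 2, 2, 3, 2, 3, 4, 5, 1, 3, 6, 5, 3], dec = [2, 5, 4, 4, 2, 2, 3, 3, 1, 2, 3, 2, 1].
max_i inc[i]+dec[i]−1 = 8, with one witness 2, 3, 10, 12, 15, 22, 15, 4.

8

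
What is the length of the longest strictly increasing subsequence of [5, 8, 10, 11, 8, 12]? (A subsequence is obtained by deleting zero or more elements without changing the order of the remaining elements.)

5

One longest increasing subsequence is 5, 8, 10, 11, 12 (positions 1,2,3,4,6), of length 5; no longer one exists.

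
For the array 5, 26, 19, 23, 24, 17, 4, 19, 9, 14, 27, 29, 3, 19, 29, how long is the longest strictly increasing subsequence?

Scanning left to right, the best length ending at each element is: 5→1, 26→2, 19→2, 23→3, 24→4, 17→2, 4→1, 19→3, 9→2, 14→3, 27→5, 29→6, 3→1, 19→4, 29→6.
So the longest increasing subsequence has length 6, e.g. 5, 19, 23, 24, 27, 29.

6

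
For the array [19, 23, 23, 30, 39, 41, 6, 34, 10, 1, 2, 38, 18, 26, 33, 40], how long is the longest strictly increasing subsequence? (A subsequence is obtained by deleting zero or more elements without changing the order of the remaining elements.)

Let dp[i] be the longest increasing subsequence ending at position i. Then dp = [1, 2, 2, 3, 4, 5, 1, 4, 2, 1, 2, 5, 3, 4, 5, 6].
The maximum is 6; one witness is 19, 23, 30, 34, 38, 40 at positions 1,2,4,8,12,16.

6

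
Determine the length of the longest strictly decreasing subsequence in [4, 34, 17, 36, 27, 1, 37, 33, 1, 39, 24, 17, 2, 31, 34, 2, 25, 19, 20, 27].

One longest decreasing subsequence is 34, 27, 24, 17, 2 (positions 2,5,11,12,13), of length 5; no longer one exists.

5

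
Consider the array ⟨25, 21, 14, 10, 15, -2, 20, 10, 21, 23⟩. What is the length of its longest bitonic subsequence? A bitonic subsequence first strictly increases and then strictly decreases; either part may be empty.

Let inc[i] be the LIS ending at i and dec[i] the longest strictly decreasing subsequence starting at i. inc = [1, 1, 1, 1, 2, 1, 3, 2, 4, 5], dec = [5, 4, 3, 2, 2, 1, 2, 1, 1, 1].
max_i inc[i]+dec[i]−1 = 5, with one witness 25, 21, 14, 10, -2.

5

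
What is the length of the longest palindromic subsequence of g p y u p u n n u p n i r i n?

6

One longest palindromic subsequence is punnup (positions 5,6,7,8,9,10); it reads the same forward and backward, and the interval DP gives dp[1][15] = 6.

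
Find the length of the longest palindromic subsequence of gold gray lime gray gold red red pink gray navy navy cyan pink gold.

One longest palindromic subsequence is gold pink navy navy pink gold (positions 1,8,10,11,13,14); it reads the same forward and backward, and the interval DP gives dp[1][14] = 6.

6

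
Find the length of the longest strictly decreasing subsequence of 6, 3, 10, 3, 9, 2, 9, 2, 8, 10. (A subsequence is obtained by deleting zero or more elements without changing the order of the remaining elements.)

Scanning left to right, the best length ending at each element is: 6→1, 3→2, 10→1, 3→2, 9→2, 2→3, 9→2, 2→3, 8→3, 10→1.
So the longest decreasing subsequence has length 3, e.g. 6, 3, 2.

3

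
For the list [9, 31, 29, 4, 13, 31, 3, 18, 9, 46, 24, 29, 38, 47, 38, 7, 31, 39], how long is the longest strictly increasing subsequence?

7

One longest increasing subsequence is 9, 13, 18, 24, 29, 38, 47 (positions 1,5,8,11,12,13,14), of length 7; no longer one exists.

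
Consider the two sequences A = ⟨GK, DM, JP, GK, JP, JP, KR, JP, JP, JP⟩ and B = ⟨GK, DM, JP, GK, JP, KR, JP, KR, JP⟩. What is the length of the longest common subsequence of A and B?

Backtracking the LCS table gives one alignment: GK (A1,B1) → DM (A2,B2) → JP (A3,B3) → GK (A4,B4) → JP (A5,B5) → JP (A6,B7) → KR (A7,B8) → JP (A10,B9).
So the longest common subsequence has length 8.

8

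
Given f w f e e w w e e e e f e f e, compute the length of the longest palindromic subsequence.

10

One longest palindromic subsequence is ffeeeeeeff (positions 1,3,4,5,8,9,10,11,12,14); it reads the same forward and backward, and the interval DP gives dp[1][15] = 10.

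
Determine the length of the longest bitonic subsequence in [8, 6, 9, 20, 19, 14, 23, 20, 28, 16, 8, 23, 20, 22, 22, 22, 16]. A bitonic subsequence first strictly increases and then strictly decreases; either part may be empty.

Let inc[i] be the LIS ending at i and dec[i] the longest strictly decreasing subsequence starting at i. inc = [1, 1, 2, 3, 3, 3, 4, 4, 5, 4, 2, 5, 5, 6, 6, 6, 4], dec = [2, 1, 2, 4, 3, 2, 4, 3, 4, 2, 1, 3, 2, 2, 2, 2, 1].
max_i inc[i]+dec[i]−1 = 8, with one witness 8, 9, 20, 23, 28, 23, 22, 16.

8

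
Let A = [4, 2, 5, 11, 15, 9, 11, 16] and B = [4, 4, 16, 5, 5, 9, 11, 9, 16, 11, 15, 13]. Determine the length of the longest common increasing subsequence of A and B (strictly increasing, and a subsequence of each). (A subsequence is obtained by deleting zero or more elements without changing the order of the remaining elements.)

A longest common strictly increasing subsequence is 4, 5, 9, 11, 16 (length 5); it appears in order in both A and B, and no longer such subsequence exists.

5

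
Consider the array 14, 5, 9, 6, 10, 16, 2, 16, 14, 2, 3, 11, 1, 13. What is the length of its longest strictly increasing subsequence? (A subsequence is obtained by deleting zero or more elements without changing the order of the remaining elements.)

5

Scanning left to right, the best length ending at each element is: 14→1, 5→1, 9→2, 6→2, 10→3, 16→4, 2→1, 16→4, 14→4, 2→1, 3→2, 11→4, 1→1, 13→5.
So the longest increasing subsequence has length 5, e.g. 5, 9, 10, 11, 13.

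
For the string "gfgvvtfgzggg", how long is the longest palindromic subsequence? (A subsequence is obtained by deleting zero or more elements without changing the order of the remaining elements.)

7

Using dp[i][j] = 2 + dp[i+1][j−1] if the ends match, else max(dp[i+1][j], dp[i][j−1]):
dp[1][12] = 7. A witness is gggzggg at positions 1,3,8,9,10,11,12.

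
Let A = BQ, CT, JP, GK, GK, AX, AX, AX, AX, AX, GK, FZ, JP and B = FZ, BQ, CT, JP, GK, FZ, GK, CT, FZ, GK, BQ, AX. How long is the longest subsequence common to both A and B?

6

Backtracking the LCS table gives one alignment: BQ (A1,B2) → CT (A2,B3) → JP (A3,B4) → GK (A4,B7) → GK (A5,B10) → AX (A10,B12).
So the longest common subsequence has length 6.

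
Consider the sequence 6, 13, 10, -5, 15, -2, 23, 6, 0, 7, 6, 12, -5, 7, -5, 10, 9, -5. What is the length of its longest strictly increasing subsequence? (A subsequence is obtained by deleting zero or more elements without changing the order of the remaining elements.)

6

Scanning left to right, the best length ending at each element is: 6→1, 13→2, 10→2, -5→1, 15→3, -2→2, 23→4, 6→3, 0→3, 7→4, 6→4, 12→5, -5→1, 7→5, -5→1, 10→6, 9→6, -5→1.
So the longest increasing subsequence has length 6, e.g. -5, -2, 0, 6, 7, 10.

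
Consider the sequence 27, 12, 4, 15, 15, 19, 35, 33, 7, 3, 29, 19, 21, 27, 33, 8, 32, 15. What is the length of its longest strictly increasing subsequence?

6

Scanning left to right, the best length ending at each element is: 27→1, 12→1, 4→1, 15→2, 15→2, 19→3, 35→4, 33→4, 7→2, 3→1, 29→4, 19→3, 21→4, 27→5, 33→6, 8→3, 32→6, 15→4.
So the longest increasing subsequence has length 6, e.g. 12, 15, 19, 21, 27, 33.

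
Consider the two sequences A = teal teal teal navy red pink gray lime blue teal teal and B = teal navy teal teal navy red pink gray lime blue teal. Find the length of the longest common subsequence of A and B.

Backtracking the LCS table gives one alignment: teal (A1,B1) → teal (A2,B3) → teal (A3,B4) → navy (A4,B5) → red (A5,B6) → pink (A6,B7) → gray (A7,B8) → lime (A8,B9) → blue (A9,B10) → teal (A11,B11).
So the longest common subsequence has length 10.

10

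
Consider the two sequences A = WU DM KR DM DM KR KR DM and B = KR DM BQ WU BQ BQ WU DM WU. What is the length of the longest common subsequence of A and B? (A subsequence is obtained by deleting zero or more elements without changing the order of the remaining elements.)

A longest common subsequence is KR, DM, DM (length 3); the LCS DP confirms no longer common subsequence exists.

3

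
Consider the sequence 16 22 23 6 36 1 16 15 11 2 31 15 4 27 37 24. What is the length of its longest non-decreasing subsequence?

5

Scanning left to right, the best length ending at each element is: 16→1, 22→2, 23→3, 6→1, 36→4, 1→1, 16→2, 15→2, 11→2, 2→2, 31→4, 15→3, 4→3, 27→4, 37→5, 24→4.
So the longest non-decreasing subsequence has length 5, e.g. 16, 22, 23, 36, 37.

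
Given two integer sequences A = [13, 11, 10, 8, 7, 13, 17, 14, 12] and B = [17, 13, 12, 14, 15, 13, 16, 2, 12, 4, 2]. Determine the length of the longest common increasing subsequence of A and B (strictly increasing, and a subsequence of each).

2

For each value that appears in both, track the longest common increasing run ending there.
The best achievable length is 2; one witness is 13, 14 (A-positions 1,8, B-positions 2,4).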